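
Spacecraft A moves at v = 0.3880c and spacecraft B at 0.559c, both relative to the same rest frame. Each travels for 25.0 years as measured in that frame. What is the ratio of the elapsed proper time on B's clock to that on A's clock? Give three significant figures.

A: γ = 1/√(1 − 0.3880²) = 1/√0.8495 = 1.085. B: γ = 1/√(1 − 0.559²) = 1/√0.6875 = 1.206.
τ_A/τ_B = γ_B/γ_A = 1.206/1.085 = 1.112, so τ_B/τ_A = 0.8996.

τ_B/τ_A = 0.900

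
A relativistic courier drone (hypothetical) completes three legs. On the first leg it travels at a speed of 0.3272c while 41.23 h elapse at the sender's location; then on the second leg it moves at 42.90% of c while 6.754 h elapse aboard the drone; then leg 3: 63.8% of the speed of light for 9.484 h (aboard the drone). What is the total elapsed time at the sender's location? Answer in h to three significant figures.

Δt = 61.0 h

Leg 1: 41.23 h is already measured at the sender's location.
Leg 2: β = 0.4290; γ = 1/√(1 − 0.4290²) = 1/√0.8160 = 1.107; Δt_2 = 1.107 × 6.754 = 7.477 h.
Leg 3: β = 0.638; γ = 1/√(1 − 0.638²) = 1/√0.5930 = 1.299; Δt_3 = 1.299 × 9.484 = 12.32 h.
Total: 41.23 + 7.477 + 12.32 h.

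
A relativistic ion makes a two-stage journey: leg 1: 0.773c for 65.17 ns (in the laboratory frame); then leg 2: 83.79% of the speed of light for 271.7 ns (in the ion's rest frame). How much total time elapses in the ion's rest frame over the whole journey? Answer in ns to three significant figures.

Leg 1: γ = 1/√(1 − 0.773²) = 1/√0.4025 = 1.576; τ_1 = 65.17/1.576 = 41.34 ns.
Leg 2: 271.7 ns is already measured in the ion's rest frame.
Total: 41.34 + 271.7 ns.

τ = 313 ns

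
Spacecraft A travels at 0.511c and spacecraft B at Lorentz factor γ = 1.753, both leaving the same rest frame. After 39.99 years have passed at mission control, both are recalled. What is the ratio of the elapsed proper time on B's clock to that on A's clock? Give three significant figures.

A: γ = 1/√(1 − 0.511²) = 1/√0.7389 = 1.163. B: γ = 1.753.
τ_A/τ_B = γ_B/γ_A = 1.753/1.163 = 1.507, so τ_B/τ_A = 0.6636.

τ_B/τ_A = 0.664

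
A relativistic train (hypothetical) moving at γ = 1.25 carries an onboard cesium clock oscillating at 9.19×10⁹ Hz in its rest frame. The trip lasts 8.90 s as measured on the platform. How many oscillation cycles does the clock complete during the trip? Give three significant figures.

N = 6.54×10¹⁰

γ = 1.25
The oscillator's own cycle count is N = f × τ where τ is the proper time on the train. τ = Δt/γ = 8.90/1.250 = 7.120 s = 7.120×10⁰ s.
N = 9.19×10⁹ × 7.120×10⁰ = 6.543×10¹⁰.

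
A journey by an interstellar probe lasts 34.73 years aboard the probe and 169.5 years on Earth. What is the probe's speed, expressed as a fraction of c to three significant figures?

The proper time is measured aboard the probe (both events occur at the probe's location); Δt is measured on Earth. γ = Δt/τ = 169.5/34.73 = 4.881.
β = √(1 − 1/γ²) = √(1 − 0.04198) = √0.9580

β = 0.979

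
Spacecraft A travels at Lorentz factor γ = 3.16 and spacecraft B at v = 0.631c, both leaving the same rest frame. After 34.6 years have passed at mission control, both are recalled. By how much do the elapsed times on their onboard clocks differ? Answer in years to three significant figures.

A: γ = 3.16; τ_A = 34.6/3.160 = 10.95 years.
B: γ = 1/√(1 − 0.631²) = 1/√0.6018 = 1.289; τ_B = 34.6/1.289 = 26.84 years.

|τ_A − τ_B| = 15.9 years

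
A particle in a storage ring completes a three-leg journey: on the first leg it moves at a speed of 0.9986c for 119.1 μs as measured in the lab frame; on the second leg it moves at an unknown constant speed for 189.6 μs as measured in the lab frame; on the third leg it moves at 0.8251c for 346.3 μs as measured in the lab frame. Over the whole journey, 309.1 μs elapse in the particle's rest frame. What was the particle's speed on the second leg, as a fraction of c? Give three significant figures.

β = 0.825

Leg 1: γ = 1/√(1 − 0.9986²) = 1/√0.002798 = 18.90; τ_1 = 119.1/18.90 = 6.300 μs.
Leg 2: speed unknown; τ_2 = 189.6/γ_2.
Leg 3: γ = 1/√(1 − 0.8251²) = 1/√0.3192 = 1.770; τ_3 = 346.3/1.770 = 195.7 μs.
Total proper time: 6.300 + τ_2 + 195.7 = 309.1, so τ_2 = 309.1 − 202.0 = 107.1 μs.
γ_2 = 189.6/107.1 = 1.770; β = √(1 − 1/γ²) = √0.6806.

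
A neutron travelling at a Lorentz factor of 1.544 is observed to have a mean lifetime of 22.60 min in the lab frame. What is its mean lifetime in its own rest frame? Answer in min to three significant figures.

τ₀ = 14.6 min

γ = 1.544
The lab-frame lifetime is the dilated interval; the proper lifetime is τ₀ = Δt/γ = 22.60/1.544 min.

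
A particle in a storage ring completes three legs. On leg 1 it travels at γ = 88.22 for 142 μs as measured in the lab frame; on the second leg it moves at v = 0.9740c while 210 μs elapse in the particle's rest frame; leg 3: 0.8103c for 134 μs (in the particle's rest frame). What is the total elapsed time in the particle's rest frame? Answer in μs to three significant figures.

Leg 1: γ = 88.22; τ_1 = 142/88.22 = 1.610 μs.
Leg 2: 210 μs is already measured in the particle's rest frame.
Leg 3: 134 μs is already measured in the particle's rest frame.
Total: 1.610 + 210.0 + 134.0 μs.

τ = 346 μs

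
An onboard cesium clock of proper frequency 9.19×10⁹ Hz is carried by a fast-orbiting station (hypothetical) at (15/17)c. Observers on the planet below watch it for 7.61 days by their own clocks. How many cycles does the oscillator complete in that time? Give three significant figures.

N = 2.84×10¹⁵

γ = 1/√(1 − (15/17)²) = 17/8 = 2.125
During 7.61 days of lab time, the oscillator's proper time advances by τ = Δt/γ = 7.61/2.125 = 3.581 days = 3.094×10⁵ s.
N = f × τ = 9.19×10⁹ × 3.094×10⁵ = 2.844×10¹⁵.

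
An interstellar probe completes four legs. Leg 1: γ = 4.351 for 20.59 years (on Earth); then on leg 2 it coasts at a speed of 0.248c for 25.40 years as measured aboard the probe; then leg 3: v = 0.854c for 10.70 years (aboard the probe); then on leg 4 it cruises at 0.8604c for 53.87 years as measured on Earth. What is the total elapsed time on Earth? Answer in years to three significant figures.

Leg 1: 20.59 years is already measured on Earth.
Leg 2: γ = 1/√(1 − 0.248²) = 1/√0.9385 = 1.032; Δt_2 = 1.032 × 25.40 = 26.22 years.
Leg 3: γ = 1/√(1 − 0.854²) = 1/√0.2707 = 1.922; Δt_3 = 1.922 × 10.70 = 20.57 years.
Leg 4: 53.87 years is already measured on Earth.
Total: 20.59 + 26.22 + 20.57 + 53.87 years.

Δt = 121 years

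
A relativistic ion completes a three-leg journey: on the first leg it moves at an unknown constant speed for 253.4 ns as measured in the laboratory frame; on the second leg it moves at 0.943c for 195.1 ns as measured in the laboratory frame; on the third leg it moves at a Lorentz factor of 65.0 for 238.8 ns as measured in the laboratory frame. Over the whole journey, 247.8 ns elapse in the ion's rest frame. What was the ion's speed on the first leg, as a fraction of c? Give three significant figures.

β = 0.707

Leg 1: speed unknown; τ_1 = 253.4/γ_1.
Leg 2: γ = 1/√(1 − 0.943²) = 1/√0.1108 = 3.005; τ_2 = 195.1/3.005 = 64.93 ns.
Leg 3: γ = 65.0; τ_3 = 238.8/65.00 = 3.674 ns.
Total proper time: τ_1 + 64.93 + 3.674 = 247.8, so τ_1 = 247.8 − 68.60 = 179.2 ns.
γ_1 = 253.4/179.2 = 1.414; β = √(1 − 1/γ²) = √0.4999.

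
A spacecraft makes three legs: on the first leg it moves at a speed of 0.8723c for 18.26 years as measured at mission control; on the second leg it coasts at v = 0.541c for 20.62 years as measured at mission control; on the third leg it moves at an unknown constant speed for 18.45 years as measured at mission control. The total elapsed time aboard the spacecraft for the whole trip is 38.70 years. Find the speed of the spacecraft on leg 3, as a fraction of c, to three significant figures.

Leg 1: γ = 1/√(1 − 0.8723²) = 1/√0.2391 = 2.045; τ_1 = 18.26/2.045 = 8.929 years.
Leg 2: γ = 1/√(1 − 0.541²) = 1/√0.7073 = 1.189; τ_2 = 20.62/1.189 = 17.34 years.
Leg 3: speed unknown; τ_3 = 18.45/γ_3.
Total proper time: 8.929 + 17.34 + τ_3 = 38.70, so τ_3 = 38.70 − 26.27 = 12.43 years.
γ_3 = 18.45/12.43 = 1.484; β = √(1 − 1/γ²) = √0.5461.

β = 0.739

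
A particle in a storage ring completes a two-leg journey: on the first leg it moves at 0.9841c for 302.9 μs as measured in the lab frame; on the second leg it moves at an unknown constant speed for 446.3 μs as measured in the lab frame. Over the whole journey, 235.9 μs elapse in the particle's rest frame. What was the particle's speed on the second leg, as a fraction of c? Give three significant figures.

Leg 1: γ = 1/√(1 − 0.9841²) = 1/√0.03155 = 5.630; τ_1 = 302.9/5.630 = 53.80 μs.
Leg 2: speed unknown; τ_2 = 446.3/γ_2.
Total proper time: 53.80 + τ_2 = 235.9, so τ_2 = 235.9 − 53.80 = 182.1 μs.
γ_2 = 446.3/182.1 = 2.451; β = √(1 − 1/γ²) = √0.8335.

β = 0.913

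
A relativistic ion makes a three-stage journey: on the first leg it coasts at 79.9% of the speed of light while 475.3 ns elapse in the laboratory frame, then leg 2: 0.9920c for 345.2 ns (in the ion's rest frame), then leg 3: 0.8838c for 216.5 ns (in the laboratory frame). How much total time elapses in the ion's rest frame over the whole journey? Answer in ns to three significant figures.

τ = 732 ns

Leg 1: β = 0.799; γ = 1/√(1 − 0.799²) = 1/√0.3616 = 1.663; τ_1 = 475.3/1.663 = 285.8 ns.
Leg 2: 345.2 ns is already measured in the ion's rest frame.
Leg 3: γ = 1/√(1 − 0.8838²) = 1/√0.2189 = 2.137; τ_3 = 216.5/2.137 = 101.3 ns.
Total: 285.8 + 345.2 + 101.3 ns.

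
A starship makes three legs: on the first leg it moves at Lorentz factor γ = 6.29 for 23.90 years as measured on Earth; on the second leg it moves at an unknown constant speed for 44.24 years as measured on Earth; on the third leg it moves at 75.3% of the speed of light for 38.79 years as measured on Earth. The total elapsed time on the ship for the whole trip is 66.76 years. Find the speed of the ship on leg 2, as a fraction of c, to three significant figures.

β = 0.533

Leg 1: γ = 6.29; τ_1 = 23.90/6.290 = 3.800 years.
Leg 2: speed unknown; τ_2 = 44.24/γ_2.
Leg 3: β = 0.753; γ = 1/√(1 − 0.753²) = 1/√0.4330 = 1.520; τ_3 = 38.79/1.520 = 25.52 years.
Total proper time: 3.800 + τ_2 + 25.52 = 66.76, so τ_2 = 66.76 − 29.32 = 37.44 years.
γ_2 = 44.24/37.44 = 1.182; β = √(1 − 1/γ²) = √0.2840.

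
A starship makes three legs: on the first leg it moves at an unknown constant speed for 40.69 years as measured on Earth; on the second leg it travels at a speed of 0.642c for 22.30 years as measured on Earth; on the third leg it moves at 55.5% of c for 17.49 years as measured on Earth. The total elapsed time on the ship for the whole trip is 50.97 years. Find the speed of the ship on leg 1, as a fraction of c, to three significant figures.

β = 0.880

Leg 1: speed unknown; τ_1 = 40.69/γ_1.
Leg 2: γ = 1/√(1 − 0.642²) = 1/√0.5878 = 1.304; τ_2 = 22.30/1.304 = 17.10 years.
Leg 3: β = 0.555; γ = 1/√(1 − 0.555²) = 1/√0.6920 = 1.202; τ_3 = 17.49/1.202 = 14.55 years.
Total proper time: τ_1 + 17.10 + 14.55 = 50.97, so τ_1 = 50.97 − 31.65 = 19.32 years.
γ_1 = 40.69/19.32 = 2.106; β = √(1 − 1/γ²) = √0.7745.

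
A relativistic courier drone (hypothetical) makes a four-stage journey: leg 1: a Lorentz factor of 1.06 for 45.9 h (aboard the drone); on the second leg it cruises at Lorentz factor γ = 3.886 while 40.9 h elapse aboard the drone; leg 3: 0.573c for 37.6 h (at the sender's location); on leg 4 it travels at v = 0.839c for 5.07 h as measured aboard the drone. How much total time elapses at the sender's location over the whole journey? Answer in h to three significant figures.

Δt = 255 h

Leg 1: γ = 1.06; Δt_1 = 1.060 × 45.9 = 48.65 h.
Leg 2: γ = 3.886; Δt_2 = 3.886 × 40.9 = 158.9 h.
Leg 3: 37.6 h is already measured at the sender's location.
Leg 4: γ = 1/√(1 − 0.839²) = 1/√0.2961 = 1.838; Δt_4 = 1.838 × 5.07 = 9.318 h.
Total: 48.65 + 158.9 + 37.60 + 9.318 h.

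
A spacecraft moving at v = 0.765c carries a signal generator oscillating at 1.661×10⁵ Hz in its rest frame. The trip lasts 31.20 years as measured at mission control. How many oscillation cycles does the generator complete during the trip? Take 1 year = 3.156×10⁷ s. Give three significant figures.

γ = 1/√(1 − 0.765²) = 1/√0.4148 = 1.553
The oscillator's own cycle count is N = f × τ where τ is the proper time aboard the spacecraft. τ = Δt/γ = 31.20/1.553 = 20.09 years = 6.342×10⁸ s.
N = 1.661×10⁵ × 6.342×10⁸ = 1.053×10¹⁴.

N = 1.05×10¹⁴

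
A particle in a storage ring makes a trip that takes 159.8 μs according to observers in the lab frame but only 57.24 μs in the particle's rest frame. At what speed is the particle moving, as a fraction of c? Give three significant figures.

v = 0.934c

The proper time is measured in the particle's rest frame (both events occur at the particle's location); Δt is measured in the lab frame. γ = Δt/τ = 159.8/57.24 = 2.792.
β = √(1 − 1/γ²) = √(1 − 0.1283) = √0.8717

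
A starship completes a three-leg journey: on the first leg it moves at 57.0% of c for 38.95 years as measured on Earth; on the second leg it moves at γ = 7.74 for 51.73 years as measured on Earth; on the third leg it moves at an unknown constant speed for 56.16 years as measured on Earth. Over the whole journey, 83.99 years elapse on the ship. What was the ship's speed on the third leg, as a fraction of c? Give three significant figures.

β = 0.591

Leg 1: β = 0.570; γ = 1/√(1 − 0.570²) = 1/√0.6751 = 1.217; τ_1 = 38.95/1.217 = 32.00 years.
Leg 2: γ = 7.74; τ_2 = 51.73/7.740 = 6.683 years.
Leg 3: speed unknown; τ_3 = 56.16/γ_3.
Total proper time: 32.00 + 6.683 + τ_3 = 83.99, so τ_3 = 83.99 − 38.69 = 45.30 years.
γ_3 = 56.16/45.30 = 1.240; β = √(1 − 1/γ²) = √0.3493.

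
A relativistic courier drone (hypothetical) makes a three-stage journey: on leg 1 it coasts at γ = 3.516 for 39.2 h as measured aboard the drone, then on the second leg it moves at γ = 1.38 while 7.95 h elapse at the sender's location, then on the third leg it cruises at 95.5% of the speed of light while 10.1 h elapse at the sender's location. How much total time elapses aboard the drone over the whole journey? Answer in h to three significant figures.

τ = 48.0 h

Leg 1: 39.2 h is already measured aboard the drone.
Leg 2: γ = 1.38; τ_2 = 7.95/1.380 = 5.761 h.
Leg 3: β = 0.955; γ = 1/√(1 − 0.955²) = 1/√0.08798 = 3.371; τ_3 = 10.1/3.371 = 2.996 h.
Total: 39.20 + 5.761 + 2.996 h.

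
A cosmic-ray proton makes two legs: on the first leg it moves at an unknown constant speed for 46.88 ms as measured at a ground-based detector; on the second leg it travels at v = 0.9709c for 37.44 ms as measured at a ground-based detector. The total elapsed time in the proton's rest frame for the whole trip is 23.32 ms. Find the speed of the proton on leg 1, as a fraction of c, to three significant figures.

Leg 1: speed unknown; τ_1 = 46.88/γ_1.
Leg 2: γ = 1/√(1 − 0.9709²) = 1/√0.05735 = 4.176; τ_2 = 37.44/4.176 = 8.966 ms.
Total proper time: τ_1 + 8.966 = 23.32, so τ_1 = 23.32 − 8.966 = 14.35 ms.
γ_1 = 46.88/14.35 = 3.266; β = √(1 − 1/γ²) = √0.9063.

β = 0.952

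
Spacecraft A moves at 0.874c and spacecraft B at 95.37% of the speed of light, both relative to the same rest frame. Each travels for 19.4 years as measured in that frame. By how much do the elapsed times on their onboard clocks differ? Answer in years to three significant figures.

A: γ = 1/√(1 − 0.874²) = 1/√0.2361 = 2.058; τ_A = 19.4/2.058 = 9.427 years.
B: β = 0.9537; γ = 1/√(1 − 0.9537²) = 1/√0.09046 = 3.325; τ_B = 19.4/3.325 = 5.835 years.

|τ_A − τ_B| = 3.59 years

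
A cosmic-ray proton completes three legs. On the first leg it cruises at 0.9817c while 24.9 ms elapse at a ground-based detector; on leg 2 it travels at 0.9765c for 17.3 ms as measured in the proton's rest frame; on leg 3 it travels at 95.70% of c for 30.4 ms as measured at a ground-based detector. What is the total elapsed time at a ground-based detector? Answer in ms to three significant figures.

Δt = 136 ms

Leg 1: 24.9 ms is already measured at a ground-based detector.
Leg 2: γ = 1/√(1 − 0.9765²) = 1/√0.04645 = 4.640; Δt_2 = 4.640 × 17.3 = 80.27 ms.
Leg 3: 30.4 ms is already measured at a ground-based detector.
Total: 24.90 + 80.27 + 30.40 ms.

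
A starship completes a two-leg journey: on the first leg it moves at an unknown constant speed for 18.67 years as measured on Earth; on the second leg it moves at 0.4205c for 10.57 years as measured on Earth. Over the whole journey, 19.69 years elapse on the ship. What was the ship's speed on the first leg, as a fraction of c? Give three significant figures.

Leg 1: speed unknown; τ_1 = 18.67/γ_1.
Leg 2: γ = 1/√(1 − 0.4205²) = 1/√0.8232 = 1.102; τ_2 = 10.57/1.102 = 9.590 years.
Total proper time: τ_1 + 9.590 = 19.69, so τ_1 = 19.69 − 9.590 = 10.10 years.
γ_1 = 18.67/10.10 = 1.849; β = √(1 − 1/γ²) = √0.7074.

β = 0.841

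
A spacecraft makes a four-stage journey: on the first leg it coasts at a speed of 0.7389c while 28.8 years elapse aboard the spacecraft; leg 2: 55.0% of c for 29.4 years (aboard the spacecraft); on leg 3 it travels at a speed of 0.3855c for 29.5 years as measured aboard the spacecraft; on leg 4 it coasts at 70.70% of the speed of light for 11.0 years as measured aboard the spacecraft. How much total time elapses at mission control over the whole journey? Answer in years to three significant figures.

Leg 1: γ = 1/√(1 − 0.7389²) = 1/√0.4540 = 1.484; Δt_1 = 1.484 × 28.8 = 42.74 years.
Leg 2: β = 0.550; γ = 1/√(1 − 0.550²) = 1/√0.6975 = 1.197; Δt_2 = 1.197 × 29.4 = 35.20 years.
Leg 3: γ = 1/√(1 − 0.3855²) = 1/√0.8514 = 1.084; Δt_3 = 1.084 × 29.5 = 31.97 years.
Leg 4: β = 0.7070; γ = 1/√(1 − 0.7070²) = 1/√0.5002 = 1.414; Δt_4 = 1.414 × 11.0 = 15.55 years.
Total: 42.74 + 35.20 + 31.97 + 15.55 years.

Δt = 125 years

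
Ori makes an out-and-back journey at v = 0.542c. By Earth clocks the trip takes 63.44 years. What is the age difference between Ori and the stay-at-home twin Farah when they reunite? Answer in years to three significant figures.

Δt − τ = 10.1 years

γ = 1/√(1 − 0.542²) = 1/√0.7062 = 1.190
Ori's elapsed proper time: τ = 63.44/1.190 = 53.31 years.
Age gap = Δt − τ = 63.44 − 53.31 years.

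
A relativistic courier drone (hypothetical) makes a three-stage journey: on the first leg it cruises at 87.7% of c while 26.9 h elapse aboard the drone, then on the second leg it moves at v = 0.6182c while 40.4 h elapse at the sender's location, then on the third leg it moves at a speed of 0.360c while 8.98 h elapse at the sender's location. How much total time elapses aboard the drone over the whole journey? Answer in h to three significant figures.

τ = 67.0 h

Leg 1: 26.9 h is already measured aboard the drone.
Leg 2: γ = 1/√(1 − 0.6182²) = 1/√0.6178 = 1.272; τ_2 = 40.4/1.272 = 31.76 h.
Leg 3: γ = 1/√(1 − 0.360²) = 1/√0.8704 = 1.072; τ_3 = 8.98/1.072 = 8.378 h.
Total: 26.90 + 31.76 + 8.378 h.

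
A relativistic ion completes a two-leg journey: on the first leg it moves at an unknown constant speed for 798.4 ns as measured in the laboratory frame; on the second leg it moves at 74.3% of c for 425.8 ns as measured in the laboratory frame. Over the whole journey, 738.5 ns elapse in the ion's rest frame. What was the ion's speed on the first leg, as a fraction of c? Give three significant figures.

Leg 1: speed unknown; τ_1 = 798.4/γ_1.
Leg 2: β = 0.743; γ = 1/√(1 − 0.743²) = 1/√0.4480 = 1.494; τ_2 = 425.8/1.494 = 285.0 ns.
Total proper time: τ_1 + 285.0 = 738.5, so τ_1 = 738.5 − 285.0 = 453.5 ns.
γ_1 = 798.4/453.5 = 1.760; β = √(1 − 1/γ²) = √0.6773.

β = 0.823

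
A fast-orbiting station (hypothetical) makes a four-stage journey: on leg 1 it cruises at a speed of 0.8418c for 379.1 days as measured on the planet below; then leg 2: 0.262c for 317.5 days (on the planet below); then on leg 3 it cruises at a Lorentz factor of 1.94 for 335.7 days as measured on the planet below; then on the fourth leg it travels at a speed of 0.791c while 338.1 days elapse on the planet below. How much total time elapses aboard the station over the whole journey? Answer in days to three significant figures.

Leg 1: γ = 1/√(1 − 0.8418²) = 1/√0.2914 = 1.853; τ_1 = 379.1/1.853 = 204.6 days.
Leg 2: γ = 1/√(1 − 0.262²) = 1/√0.9314 = 1.036; τ_2 = 317.5/1.036 = 306.4 days.
Leg 3: γ = 1.94; τ_3 = 335.7/1.940 = 173.0 days.
Leg 4: γ = 1/√(1 − 0.791²) = 1/√0.3743 = 1.634; τ_4 = 338.1/1.634 = 206.9 days.
Total: 204.6 + 306.4 + 173.0 + 206.9 days.

τ = 891 days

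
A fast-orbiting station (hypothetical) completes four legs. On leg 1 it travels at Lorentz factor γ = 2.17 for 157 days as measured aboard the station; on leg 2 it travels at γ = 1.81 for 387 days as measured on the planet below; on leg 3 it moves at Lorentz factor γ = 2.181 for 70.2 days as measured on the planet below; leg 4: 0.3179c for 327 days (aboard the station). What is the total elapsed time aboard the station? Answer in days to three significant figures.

τ = 730 days

Leg 1: 157 days is already measured aboard the station.
Leg 2: γ = 1.81; τ_2 = 387/1.810 = 213.8 days.
Leg 3: γ = 2.181; τ_3 = 70.2/2.181 = 32.19 days.
Leg 4: 327 days is already measured aboard the station.
Total: 157.0 + 213.8 + 32.19 + 327.0 days.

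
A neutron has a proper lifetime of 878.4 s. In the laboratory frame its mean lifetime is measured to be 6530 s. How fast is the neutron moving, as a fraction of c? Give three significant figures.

v = 0.991c

γ = Δt/τ₀ = 6530/878.4 = 7.434
β = √(1 − 1/γ²) = √(1 − 0.01809) = √0.9819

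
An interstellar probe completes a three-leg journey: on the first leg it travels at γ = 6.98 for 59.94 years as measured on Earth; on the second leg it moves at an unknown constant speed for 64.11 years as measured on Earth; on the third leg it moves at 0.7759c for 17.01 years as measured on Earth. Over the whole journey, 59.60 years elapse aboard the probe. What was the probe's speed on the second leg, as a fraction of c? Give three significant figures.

β = 0.778

Leg 1: γ = 6.98; τ_1 = 59.94/6.980 = 8.587 years.
Leg 2: speed unknown; τ_2 = 64.11/γ_2.
Leg 3: γ = 1/√(1 − 0.7759²) = 1/√0.3980 = 1.585; τ_3 = 17.01/1.585 = 10.73 years.
Total proper time: 8.587 + τ_2 + 10.73 = 59.60, so τ_2 = 59.60 − 19.32 = 40.28 years.
γ_2 = 64.11/40.28 = 1.592; β = √(1 − 1/γ²) = √0.6052.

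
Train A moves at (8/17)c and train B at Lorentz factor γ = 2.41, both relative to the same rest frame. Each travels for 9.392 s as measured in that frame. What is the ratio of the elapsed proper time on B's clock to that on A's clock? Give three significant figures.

τ_B/τ_A = 0.470

A: γ = 1/√(1 − (8/17)²) = 17/15 ≈ 1.133. B: γ = 2.41.
τ_A/τ_B = γ_B/γ_A = 2.410/1.133 = 2.126, so τ_B/τ_A = 0.4703.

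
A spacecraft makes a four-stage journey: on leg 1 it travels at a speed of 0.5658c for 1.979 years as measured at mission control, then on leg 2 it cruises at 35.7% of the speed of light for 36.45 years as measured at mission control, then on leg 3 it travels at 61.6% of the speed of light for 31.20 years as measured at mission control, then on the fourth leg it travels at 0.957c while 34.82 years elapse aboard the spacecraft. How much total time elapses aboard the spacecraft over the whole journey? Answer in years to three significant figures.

τ = 95.1 years

Leg 1: γ = 1/√(1 − 0.5658²) = 1/√0.6799 = 1.213; τ_1 = 1.979/1.213 = 1.632 years.
Leg 2: β = 0.357; γ = 1/√(1 − 0.357²) = 1/√0.8726 = 1.071; τ_2 = 36.45/1.071 = 34.05 years.
Leg 3: β = 0.616; γ = 1/√(1 − 0.616²) = 1/√0.6205 = 1.269; τ_3 = 31.20/1.269 = 24.58 years.
Leg 4: 34.82 years is already measured aboard the spacecraft.
Total: 1.632 + 34.05 + 24.58 + 34.82 years.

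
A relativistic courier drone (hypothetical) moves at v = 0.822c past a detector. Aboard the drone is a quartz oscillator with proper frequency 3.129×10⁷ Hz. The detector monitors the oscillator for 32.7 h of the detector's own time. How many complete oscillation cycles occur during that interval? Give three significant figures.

N = 2.10×10¹²

γ = 1/√(1 − 0.822²) = 1/√0.3243 = 1.756
During 32.7 h of lab time, the oscillator's proper time advances by τ = Δt/γ = 32.7/1.756 = 18.62 h = 6.704×10⁴ s.
N = f × τ = 3.129×10⁷ × 6.704×10⁴ = 2.098×10¹².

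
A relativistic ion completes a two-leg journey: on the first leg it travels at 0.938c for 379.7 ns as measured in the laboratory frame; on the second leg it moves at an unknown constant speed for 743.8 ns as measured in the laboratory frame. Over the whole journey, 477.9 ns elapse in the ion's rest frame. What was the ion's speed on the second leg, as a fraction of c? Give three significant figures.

Leg 1: γ = 1/√(1 − 0.938²) = 1/√0.1202 = 2.885; τ_1 = 379.7/2.885 = 131.6 ns.
Leg 2: speed unknown; τ_2 = 743.8/γ_2.
Total proper time: 131.6 + τ_2 = 477.9, so τ_2 = 477.9 − 131.6 = 346.3 ns.
γ_2 = 743.8/346.3 = 2.148; β = √(1 − 1/γ²) = √0.7833.

β = 0.885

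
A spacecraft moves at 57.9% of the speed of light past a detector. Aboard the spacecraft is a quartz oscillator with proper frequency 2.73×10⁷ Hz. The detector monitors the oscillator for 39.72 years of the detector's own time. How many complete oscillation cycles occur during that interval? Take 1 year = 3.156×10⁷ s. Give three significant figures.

β = 0.579; γ = 1/√(1 − 0.579²) = 1/√0.6648 = 1.227
During 39.72 years of lab time, the oscillator's proper time advances by τ = Δt/γ = 39.72/1.227 = 32.38 years = 1.022×10⁹ s.
N = f × τ = 2.73×10⁷ × 1.022×10⁹ = 2.790×10¹⁶.

N = 2.79×10¹⁶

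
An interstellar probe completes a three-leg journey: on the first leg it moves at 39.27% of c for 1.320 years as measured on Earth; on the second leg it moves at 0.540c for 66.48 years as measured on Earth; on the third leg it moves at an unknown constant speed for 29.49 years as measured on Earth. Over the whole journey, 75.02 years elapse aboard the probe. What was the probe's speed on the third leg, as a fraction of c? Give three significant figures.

Leg 1: β = 0.3927; γ = 1/√(1 − 0.3927²) = 1/√0.8458 = 1.087; τ_1 = 1.320/1.087 = 1.214 years.
Leg 2: γ = 1/√(1 − 0.540²) = 1/√0.7084 = 1.188; τ_2 = 66.48/1.188 = 55.95 years.
Leg 3: speed unknown; τ_3 = 29.49/γ_3.
Total proper time: 1.214 + 55.95 + τ_3 = 75.02, so τ_3 = 75.02 − 57.17 = 17.85 years.
γ_3 = 29.49/17.85 = 1.652; β = √(1 − 1/γ²) = √0.6335.

β = 0.796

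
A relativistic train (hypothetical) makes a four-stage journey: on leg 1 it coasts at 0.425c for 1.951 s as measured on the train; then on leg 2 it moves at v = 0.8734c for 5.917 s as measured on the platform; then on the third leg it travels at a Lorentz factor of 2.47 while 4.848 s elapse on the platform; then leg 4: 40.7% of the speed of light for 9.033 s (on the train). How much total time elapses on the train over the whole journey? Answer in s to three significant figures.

Leg 1: 1.951 s is already measured on the train.
Leg 2: γ = 1/√(1 − 0.8734²) = 1/√0.2372 = 2.053; τ_2 = 5.917/2.053 = 2.882 s.
Leg 3: γ = 2.47; τ_3 = 4.848/2.470 = 1.963 s.
Leg 4: 9.033 s is already measured on the train.
Total: 1.951 + 2.882 + 1.963 + 9.033 s.

τ = 15.8 s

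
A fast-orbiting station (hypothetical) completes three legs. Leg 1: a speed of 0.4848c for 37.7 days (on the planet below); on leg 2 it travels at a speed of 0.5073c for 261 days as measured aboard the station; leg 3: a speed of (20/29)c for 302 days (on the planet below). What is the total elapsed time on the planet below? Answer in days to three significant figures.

Δt = 643 days

Leg 1: 37.7 days is already measured on the planet below.
Leg 2: γ = 1/√(1 − 0.5073²) = 1/√0.7426 = 1.160; Δt_2 = 1.160 × 261 = 302.9 days.
Leg 3: 302 days is already measured on the planet below.
Total: 37.70 + 302.9 + 302.0 days.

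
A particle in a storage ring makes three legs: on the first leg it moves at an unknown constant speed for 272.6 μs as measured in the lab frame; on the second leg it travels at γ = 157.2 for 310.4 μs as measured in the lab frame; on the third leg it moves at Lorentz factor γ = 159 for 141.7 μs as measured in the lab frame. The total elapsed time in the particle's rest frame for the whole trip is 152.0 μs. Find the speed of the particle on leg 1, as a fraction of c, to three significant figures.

β = 0.837

Leg 1: speed unknown; τ_1 = 272.6/γ_1.
Leg 2: γ = 157.2; τ_2 = 310.4/157.2 = 1.975 μs.
Leg 3: γ = 159; τ_3 = 141.7/159.0 = 0.8912 μs.
Total proper time: τ_1 + 1.975 + 0.8912 = 152.0, so τ_1 = 152.0 − 2.866 = 149.1 μs.
γ_1 = 272.6/149.1 = 1.828; β = √(1 − 1/γ²) = √0.7007.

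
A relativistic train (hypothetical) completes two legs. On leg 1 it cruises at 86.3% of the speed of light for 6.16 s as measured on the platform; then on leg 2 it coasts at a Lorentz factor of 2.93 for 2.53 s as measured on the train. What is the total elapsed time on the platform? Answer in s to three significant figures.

Δt = 13.6 s

Leg 1: 6.16 s is already measured on the platform.
Leg 2: γ = 2.93; Δt_2 = 2.930 × 2.53 = 7.413 s.
Total: 6.160 + 7.413 s.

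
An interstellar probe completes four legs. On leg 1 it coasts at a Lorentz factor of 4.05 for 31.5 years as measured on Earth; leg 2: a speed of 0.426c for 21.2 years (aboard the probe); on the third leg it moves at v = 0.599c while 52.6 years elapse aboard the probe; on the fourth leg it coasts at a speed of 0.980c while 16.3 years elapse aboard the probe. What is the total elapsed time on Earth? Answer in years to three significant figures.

Δt = 203 years

Leg 1: 31.5 years is already measured on Earth.
Leg 2: γ = 1/√(1 − 0.426²) = 1/√0.8185 = 1.105; Δt_2 = 1.105 × 21.2 = 23.43 years.
Leg 3: γ = 1/√(1 − 0.599²) = 1/√0.6412 = 1.249; Δt_3 = 1.249 × 52.6 = 65.69 years.
Leg 4: γ = 1/√(1 − 0.980²) = 1/√0.03960 = 5.025; Δt_4 = 5.025 × 16.3 = 81.91 years.
Total: 31.50 + 23.43 + 65.69 + 81.91 years.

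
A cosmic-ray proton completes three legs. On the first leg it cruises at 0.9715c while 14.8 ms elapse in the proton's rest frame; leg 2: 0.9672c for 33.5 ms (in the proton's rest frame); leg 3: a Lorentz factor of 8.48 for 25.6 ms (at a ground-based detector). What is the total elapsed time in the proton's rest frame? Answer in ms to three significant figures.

Leg 1: 14.8 ms is already measured in the proton's rest frame.
Leg 2: 33.5 ms is already measured in the proton's rest frame.
Leg 3: γ = 8.48; τ_3 = 25.6/8.480 = 3.019 ms.
Total: 14.80 + 33.50 + 3.019 ms.

τ = 51.3 ms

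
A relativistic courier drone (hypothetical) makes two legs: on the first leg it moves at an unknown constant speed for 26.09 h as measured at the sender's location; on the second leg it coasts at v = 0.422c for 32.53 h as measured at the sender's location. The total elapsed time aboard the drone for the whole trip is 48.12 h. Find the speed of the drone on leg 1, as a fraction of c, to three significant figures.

β = 0.700

Leg 1: speed unknown; τ_1 = 26.09/γ_1.
Leg 2: γ = 1/√(1 − 0.422²) = 1/√0.8219 = 1.103; τ_2 = 32.53/1.103 = 29.49 h.
Total proper time: τ_1 + 29.49 = 48.12, so τ_1 = 48.12 − 29.49 = 18.63 h.
γ_1 = 26.09/18.63 = 1.401; β = √(1 − 1/γ²) = √0.4902.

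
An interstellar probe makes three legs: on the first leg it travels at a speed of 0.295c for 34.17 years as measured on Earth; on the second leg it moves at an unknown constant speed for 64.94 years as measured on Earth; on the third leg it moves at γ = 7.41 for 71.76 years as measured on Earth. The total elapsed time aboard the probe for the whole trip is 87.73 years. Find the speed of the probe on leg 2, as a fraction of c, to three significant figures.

Leg 1: γ = 1/√(1 − 0.295²) = 1/√0.9130 = 1.047; τ_1 = 34.17/1.047 = 32.65 years.
Leg 2: speed unknown; τ_2 = 64.94/γ_2.
Leg 3: γ = 7.41; τ_3 = 71.76/7.410 = 9.684 years.
Total proper time: 32.65 + τ_2 + 9.684 = 87.73, so τ_2 = 87.73 − 42.33 = 45.40 years.
γ_2 = 64.94/45.40 = 1.431; β = √(1 − 1/γ²) = √0.5113.

β = 0.715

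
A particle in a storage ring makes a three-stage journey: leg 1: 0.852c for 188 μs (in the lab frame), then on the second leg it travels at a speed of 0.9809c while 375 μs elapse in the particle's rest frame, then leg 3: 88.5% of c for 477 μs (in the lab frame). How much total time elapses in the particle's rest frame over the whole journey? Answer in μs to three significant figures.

τ = 696 μs

Leg 1: γ = 1/√(1 − 0.852²) = 1/√0.2741 = 1.910; τ_1 = 188/1.910 = 98.43 μs.
Leg 2: 375 μs is already measured in the particle's rest frame.
Leg 3: β = 0.885; γ = 1/√(1 − 0.885²) = 1/√0.2168 = 2.148; τ_3 = 477/2.148 = 222.1 μs.
Total: 98.43 + 375.0 + 222.1 μs.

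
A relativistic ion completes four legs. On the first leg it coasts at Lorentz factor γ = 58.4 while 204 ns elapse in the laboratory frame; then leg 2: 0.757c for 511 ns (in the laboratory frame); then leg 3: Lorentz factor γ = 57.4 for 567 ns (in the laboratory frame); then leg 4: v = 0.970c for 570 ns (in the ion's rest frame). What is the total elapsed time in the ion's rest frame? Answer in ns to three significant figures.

τ = 917 ns

Leg 1: γ = 58.4; τ_1 = 204/58.40 = 3.493 ns.
Leg 2: γ = 1/√(1 − 0.757²) = 1/√0.4270 = 1.530; τ_2 = 511/1.530 = 333.9 ns.
Leg 3: γ = 57.4; τ_3 = 567/57.40 = 9.878 ns.
Leg 4: 570 ns is already measured in the ion's rest frame.
Total: 3.493 + 333.9 + 9.878 + 570.0 ns.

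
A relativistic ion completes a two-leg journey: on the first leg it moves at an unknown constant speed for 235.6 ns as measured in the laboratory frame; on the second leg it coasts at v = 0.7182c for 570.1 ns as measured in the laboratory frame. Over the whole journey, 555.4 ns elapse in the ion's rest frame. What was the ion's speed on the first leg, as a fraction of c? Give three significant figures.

Leg 1: speed unknown; τ_1 = 235.6/γ_1.
Leg 2: γ = 1/√(1 − 0.7182²) = 1/√0.4842 = 1.437; τ_2 = 570.1/1.437 = 396.7 ns.
Total proper time: τ_1 + 396.7 = 555.4, so τ_1 = 555.4 − 396.7 = 158.7 ns.
γ_1 = 235.6/158.7 = 1.485; β = √(1 − 1/γ²) = √0.5462.

β = 0.739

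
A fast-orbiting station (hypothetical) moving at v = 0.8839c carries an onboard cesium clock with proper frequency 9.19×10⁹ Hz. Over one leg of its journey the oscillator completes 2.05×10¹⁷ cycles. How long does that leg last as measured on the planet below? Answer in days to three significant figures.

γ = 1/√(1 − 0.8839²) = 1/√0.2187 = 2.138
Proper time for N cycles: τ = N/f = 2.05×10¹⁷/(9.19×10⁹) = 2.231×10⁷ s = 258.2 days.
Lab-frame duration Δt = γτ = 2.138 × 258.2 = 552.1 days.

Δt = 552 days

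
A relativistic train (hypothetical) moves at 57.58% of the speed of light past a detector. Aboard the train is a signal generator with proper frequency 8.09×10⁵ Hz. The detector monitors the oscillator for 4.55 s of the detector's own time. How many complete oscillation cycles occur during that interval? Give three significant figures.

N = 3.01×10⁶

β = 0.5758; γ = 1/√(1 − 0.5758²) = 1/√0.6685 = 1.223
During 4.55 s of lab time, the oscillator's proper time advances by τ = Δt/γ = 4.55/1.223 = 3.720 s = 3.720×10⁰ s.
N = f × τ = 8.09×10⁵ × 3.720×10⁰ = 3.010×10⁶.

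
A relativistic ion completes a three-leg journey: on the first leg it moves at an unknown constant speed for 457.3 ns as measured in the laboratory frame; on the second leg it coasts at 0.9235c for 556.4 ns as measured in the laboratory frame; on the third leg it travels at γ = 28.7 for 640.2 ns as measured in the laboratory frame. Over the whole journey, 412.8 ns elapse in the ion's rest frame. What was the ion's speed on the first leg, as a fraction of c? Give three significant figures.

Leg 1: speed unknown; τ_1 = 457.3/γ_1.
Leg 2: γ = 1/√(1 − 0.9235²) = 1/√0.1471 = 2.607; τ_2 = 556.4/2.607 = 213.4 ns.
Leg 3: γ = 28.7; τ_3 = 640.2/28.70 = 22.31 ns.
Total proper time: τ_1 + 213.4 + 22.31 = 412.8, so τ_1 = 412.8 − 235.7 = 177.1 ns.
γ_1 = 457.3/177.1 = 2.583; β = √(1 − 1/γ²) = √0.8501.

β = 0.922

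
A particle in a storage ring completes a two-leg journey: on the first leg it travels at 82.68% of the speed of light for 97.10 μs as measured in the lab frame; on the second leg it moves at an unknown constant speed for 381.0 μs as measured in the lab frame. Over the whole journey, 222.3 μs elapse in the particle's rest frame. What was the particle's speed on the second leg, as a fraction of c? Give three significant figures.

Leg 1: β = 0.8268; γ = 1/√(1 − 0.8268²) = 1/√0.3164 = 1.778; τ_1 = 97.10/1.778 = 54.62 μs.
Leg 2: speed unknown; τ_2 = 381.0/γ_2.
Total proper time: 54.62 + τ_2 = 222.3, so τ_2 = 222.3 − 54.62 = 167.7 μs.
γ_2 = 381.0/167.7 = 2.272; β = √(1 − 1/γ²) = √0.8063.

β = 0.898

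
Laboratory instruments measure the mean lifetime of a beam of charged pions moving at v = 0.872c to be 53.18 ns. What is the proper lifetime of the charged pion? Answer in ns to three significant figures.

τ₀ = 26.0 ns

γ = 1/√(1 − 0.872²) = 1/√0.2396 = 2.043
The lab-frame lifetime is the dilated interval; the proper lifetime is τ₀ = Δt/γ = 53.18/2.043 ns.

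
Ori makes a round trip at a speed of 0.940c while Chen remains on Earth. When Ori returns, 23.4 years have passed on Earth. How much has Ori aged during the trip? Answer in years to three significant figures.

γ = 1/√(1 − 0.940²) = 1/√0.1164 = 2.931
Ori's clock measures proper time along the trip: τ = Δt/γ = 23.4/2.931 years.

τ = 7.98 years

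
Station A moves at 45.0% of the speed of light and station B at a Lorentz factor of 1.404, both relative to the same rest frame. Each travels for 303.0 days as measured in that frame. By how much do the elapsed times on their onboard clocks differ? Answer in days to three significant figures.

|τ_A − τ_B| = 54.8 days

A: β = 0.450; γ = 1/√(1 − 0.450²) = 1/√0.7975 = 1.120; τ_A = 303.0/1.120 = 270.6 days.
B: γ = 1.404; τ_B = 303.0/1.404 = 215.8 days.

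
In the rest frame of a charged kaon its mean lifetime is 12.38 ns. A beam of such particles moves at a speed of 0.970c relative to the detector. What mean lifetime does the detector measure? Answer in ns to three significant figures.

Δt = 50.9 ns

γ = 1/√(1 − 0.970²) = 1/√0.05910 = 4.113
The rest-frame lifetime is the proper time; the lab measures the dilated interval Δt = γτ₀ = 4.113 × 12.38 ns.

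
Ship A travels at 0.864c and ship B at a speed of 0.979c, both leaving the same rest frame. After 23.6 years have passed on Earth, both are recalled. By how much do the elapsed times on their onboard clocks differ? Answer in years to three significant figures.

A: γ = 1/√(1 − 0.864²) = 1/√0.2535 = 1.986; τ_A = 23.6/1.986 = 11.88 years.
B: γ = 1/√(1 − 0.979²) = 1/√0.04156 = 4.905; τ_B = 23.6/4.905 = 4.811 years.

|τ_A − τ_B| = 7.07 years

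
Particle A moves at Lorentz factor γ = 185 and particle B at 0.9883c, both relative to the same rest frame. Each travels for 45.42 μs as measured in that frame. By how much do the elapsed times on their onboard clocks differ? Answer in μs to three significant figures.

A: γ = 185; τ_A = 45.42/185.0 = 0.2455 μs.
B: γ = 1/√(1 − 0.9883²) = 1/√0.02326 = 6.556; τ_B = 45.42/6.556 = 6.928 μs.

|τ_A − τ_B| = 6.68 μs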